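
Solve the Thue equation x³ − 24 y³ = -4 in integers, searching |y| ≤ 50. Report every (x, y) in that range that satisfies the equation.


The equation is x³ - 24y³ = -4. For fixed y, x³ = 24·y³ − 4, so a solution requires the RHS to be a perfect cube.
Strategy: iterate y from -50 to 50, compute RHS = 24·y³ − 4, and check whether it is a (positive or negative) perfect cube.
Check small values of y:
  y = 0: RHS = -4 is not a perfect cube.
  y = 1: RHS = 20 is not a perfect cube.
  y = -1: RHS = -28 is not a perfect cube.
  y = 2: RHS = 188 is not a perfect cube.
  y = -2: RHS = -196 is not a perfect cube.
  y = 3: RHS = 644 is not a perfect cube.
  y = -3: RHS = -652 is not a perfect cube.
Continuing the search up to |y| = 50 finds no solutions either.
No (x, y) in the scanned range satisfies the equation.

No integer solutions with |y| ≤ 50.


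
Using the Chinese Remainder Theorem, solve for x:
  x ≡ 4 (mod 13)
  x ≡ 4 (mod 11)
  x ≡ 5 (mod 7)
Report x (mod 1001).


Moduli 13, 11, 7 are pairwise coprime; by CRT there is a unique solution modulo M = 13 · 11 · 7 = 1001.
Solve pairwise, accumulating the modulus:
  Start with x ≡ 4 (mod 13).
  Combine with x ≡ 4 (mod 11): since gcd(13, 11) = 1, we get a unique residue mod 143.
    Write x = 4 + 13·t and substitute into x ≡ 4 (mod 11): 13·t ≡ 4 − 4 = 0 (mod 11).
    Reduce coefficients mod 11: 2·t ≡ 0 (mod 11).
    The inverse of 2 mod 11 is 6 (since 2·6 = 12 = 1·11 + 1), so t ≡ 6·0 = 0 ≡ 0 (mod 11).
    Then x = 4 + 13·0 = 4, valid modulo lcm(13, 11) = 143: x ≡ 4 (mod 143).
  Combine with x ≡ 5 (mod 7): since gcd(143, 7) = 1, we get a unique residue mod 1001.
    Write x = 4 + 143·t and substitute into x ≡ 5 (mod 7): 143·t ≡ 5 − 4 = 1 (mod 7).
    Reduce coefficients mod 7: 3·t ≡ 1 (mod 7).
    The inverse of 3 mod 7 is 5 (since 3·5 = 15 = 2·7 + 1), so t ≡ 5·1 = 5 ≡ 5 (mod 7).
    Then x = 4 + 143·5 = 719, valid modulo lcm(143, 7) = 1001: x ≡ 719 (mod 1001).
Verify: 719 mod 13 = 4 ✓, 719 mod 11 = 4 ✓, 719 mod 7 = 5 ✓.

x ≡ 719 (mod 1001).


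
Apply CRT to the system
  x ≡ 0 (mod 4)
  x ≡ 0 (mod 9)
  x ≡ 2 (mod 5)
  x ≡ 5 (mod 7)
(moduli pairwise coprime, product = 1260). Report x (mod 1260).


Product of moduli M = 4 · 9 · 5 · 7 = 1260.
Merge one congruence at a time:
  Start: x ≡ 0 (mod 4).
  Combine with x ≡ 0 (mod 9); new modulus lcm = 36.
    Write x = 0 + 4·t and substitute into x ≡ 0 (mod 9): 4·t ≡ 0 − 0 = 0 (mod 9).
    The inverse of 4 mod 9 is 7 (since 4·7 = 28 = 3·9 + 1), so t ≡ 7·0 = 0 ≡ 0 (mod 9).
    Then x = 0 + 4·0 = 0, valid modulo lcm(4, 9) = 36: x ≡ 0 (mod 36).
  Combine with x ≡ 2 (mod 5); new modulus lcm = 180.
    Write x = 0 + 36·t and substitute into x ≡ 2 (mod 5): 36·t ≡ 2 − 0 = 2 (mod 5).
    Reduce coefficients mod 5: 1·t ≡ 2 (mod 5).
    So t ≡ 2 (mod 5).
    Then x = 0 + 36·2 = 72, valid modulo lcm(36, 5) = 180: x ≡ 72 (mod 180).
  Combine with x ≡ 5 (mod 7); new modulus lcm = 1260.
    Write x = 72 + 180·t and substitute into x ≡ 5 (mod 7): 180·t ≡ 5 − 72 = -67 (mod 7).
    Reduce coefficients mod 7: 5·t ≡ 3 (mod 7).
    The inverse of 5 mod 7 is 3 (since 5·3 = 15 = 2·7 + 1), so t ≡ 3·3 = 9 ≡ 2 (mod 7).
    Then x = 72 + 180·2 = 432, valid modulo lcm(180, 7) = 1260: x ≡ 432 (mod 1260).
Verify against each original: 432 mod 4 = 0, 432 mod 9 = 0, 432 mod 5 = 2, 432 mod 7 = 5.

x ≡ 432 (mod 1260).


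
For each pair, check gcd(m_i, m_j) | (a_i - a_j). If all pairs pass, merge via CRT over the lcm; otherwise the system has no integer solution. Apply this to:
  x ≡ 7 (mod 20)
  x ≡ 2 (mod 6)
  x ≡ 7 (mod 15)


Moduli 20, 6, 15 are not pairwise coprime, so CRT works modulo lcm(m_i) when all pairwise compatibility conditions hold.
Pairwise compatibility: gcd(m_i, m_j) must divide a_i - a_j for every pair.
Merge one congruence at a time:
  Start: x ≡ 7 (mod 20).
  Combine with x ≡ 2 (mod 6): gcd(20, 6) = 2, and 2 - 7 = -5 is NOT divisible by 2.
    ⇒ system is inconsistent (no integer solution).

No solution (the system is inconsistent).


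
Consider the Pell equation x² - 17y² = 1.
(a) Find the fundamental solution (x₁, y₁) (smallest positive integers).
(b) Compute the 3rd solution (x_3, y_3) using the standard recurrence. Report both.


Step 1: Find the fundamental solution (x₁, y₁) of x² - 17y² = 1.
  Expand √17 as a continued fraction. a₀ = ⌊√17⌋ = 4; iterate m_{k+1} = d_k·a_k − m_k, d_{k+1} = (17 − m_{k+1}²)/d_k, a_{k+1} = ⌊(a₀ + m_{k+1})/d_{k+1}⌋ (starting m₀ = 0, d₀ = 1), with convergents p_k = a_k·p_{k-1} + p_{k-2}, q_k = a_k·q_{k-1} + q_{k-2} (p₋₁ = 1, q₋₁ = 0):
  k = 0: a₀ = 4; p₀/q₀ = 4/1; p₀² − 17·q₀² = 16 − 17 = -1.
  k = 1: m = 4, d = 1, a = ⌊(4 + 4)/1⌋ = 8; p/q = (8·4 + 1)/(8·1 + 0) = 33/8; p² − 17·q² = 1089 − 1088 = 1.
  The first convergent with p² − 17·q² = 1 gives the fundamental solution (x₁, y₁) = (33, 8).
Step 2: Apply the recurrence (x_{n+1}, y_{n+1}) = (x₁x_n + 17y₁y_n, x₁y_n + y₁x_n) repeatedly.
  From (x_1, y_1) = (33, 8): x_2 = 33·33 + 17·8·8 = 2177; y_2 = 33·8 + 8·33 = 528.
  From (x_2, y_2) = (2177, 528): x_3 = 33·2177 + 17·8·528 = 143649; y_3 = 33·528 + 8·2177 = 34840.
Step 3: Verify x_3² - 17·y_3² = 20635035201 - 20635035200 = 1 (should be 1). ✓

(x_1, y_1) = (33, 8); (x_3, y_3) = (143649, 34840).


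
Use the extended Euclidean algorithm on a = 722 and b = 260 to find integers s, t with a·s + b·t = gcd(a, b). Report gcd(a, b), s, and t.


Euclidean algorithm on (722, 260) — divide until remainder is 0:
  722 = 2 · 260 + 202
  260 = 1 · 202 + 58
  202 = 3 · 58 + 28
  58 = 2 · 28 + 2
  28 = 14 · 2 + 0
gcd(722, 260) = 2.
Track Bezout coefficients alongside the remainders: start with r₀ = 722 = a·1 + b·0 (s = 1, t = 0) and r₁ = 260 = a·0 + b·1 (s = 0, t = 1); each new remainder r_{k+1} = r_{k-1} − q_k·r_k inherits s_{k+1} = s_{k-1} − q_k·s_k, t_{k+1} = t_{k-1} − q_k·t_k, so r_k = a·s_k + b·t_k at every step:
  q = 2: r = 202, s = 1 − 2·0 = 1, t = 0 − 2·1 = -2  (check: 722·1 + 260·(-2) = 202)
  q = 1: r = 58, s = 0 − 1·1 = -1, t = 1 − 1·(-2) = 3  (check: 722·(-1) + 260·3 = 58)
  q = 3: r = 28, s = 1 − 3·(-1) = 4, t = -2 − 3·3 = -11  (check: 722·4 + 260·(-11) = 28)
  q = 2: r = 2, s = -1 − 2·4 = -9, t = 3 − 2·(-11) = 25  (check: 722·(-9) + 260·25 = 2)
The row with r = 2 (the gcd) gives the Bezout coefficients s = -9, t = 25.
Result: 722 · (-9) + 260 · (25) = 2.

gcd(722, 260) = 2; s = -9, t = 25 (check: 722·(-9) + 260·25 = 2).


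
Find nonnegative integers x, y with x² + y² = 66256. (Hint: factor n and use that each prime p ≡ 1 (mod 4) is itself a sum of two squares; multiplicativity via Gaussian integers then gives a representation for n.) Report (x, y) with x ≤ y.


Step 1: Factor n = 66256 = 2^4 · 41 · 101.
Step 2: Check the mod-4 condition on each prime factor: 2 = 2 (special); 41 ≡ 1 (mod 4), exponent 1; 101 ≡ 1 (mod 4), exponent 1.
All primes ≡ 3 (mod 4) appear to even exponent (or don't appear), so by the two-squares theorem n IS expressible as a sum of two squares.
Step 3: Build a representation. Group n = k² · m with k = 4 and m = 41 · 101 = 4141 (a product of primes ≡ 1 (mod 4)); a representation of m scales to one of n via (k·x)² + (k·y)² = k²(x² + y²). Each prime p ≡ 1 (mod 4) is itself a sum of two squares; find a² by testing p − a² for a perfect square:
  41: 41 − 1² = 40, 41 − 2² = 37, 41 − 3² = 32, 41 − 4² = 25 = 5² ⇒ 41 = 4² + 5².
  101: 101 − 1² = 100 = 10² ⇒ 101 = 1² + 10².
  Combine using the Brahmagupta–Fibonacci identity (a² + b²)(c² + d²) = (ac − bd)² + (ad + bc)² = (ac + bd)² + (ad − bc)²:
  41 · 101 = 4141: from (4² + 5²)(1² + 10²), take (4·1 − 5·10, 4·10 + 5·1) = (4 − 50, 40 + 5) = (-46, 45); dropping signs (only squares matter) gives (46, 45); check 46² + 45² = 2116 + 2025 = 4141 ✓.
  Scale by k = 4: (4·46, 4·45) = (184, 180).
Step 4: Order so x ≤ y and verify: 180² + 184² = 32400 + 33856 = 66256 = n. ✓

n = 66256 = 180² + 184² (one valid representation with x ≤ y).


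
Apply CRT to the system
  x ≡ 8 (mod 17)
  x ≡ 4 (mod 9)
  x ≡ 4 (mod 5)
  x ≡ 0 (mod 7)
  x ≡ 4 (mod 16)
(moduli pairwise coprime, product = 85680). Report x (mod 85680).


Product of moduli M = 17 · 9 · 5 · 7 · 16 = 85680.
Merge one congruence at a time:
  Start: x ≡ 8 (mod 17).
  Combine with x ≡ 4 (mod 9); new modulus lcm = 153.
    Write x = 8 + 17·t and substitute into x ≡ 4 (mod 9): 17·t ≡ 4 − 8 = -4 (mod 9).
    Reduce coefficients mod 9: 8·t ≡ 5 (mod 9).
    The inverse of 8 mod 9 is 8 (since 8·8 = 64 = 7·9 + 1), so t ≡ 8·5 = 40 ≡ 4 (mod 9).
    Then x = 8 + 17·4 = 76, valid modulo lcm(17, 9) = 153: x ≡ 76 (mod 153).
  Combine with x ≡ 4 (mod 5); new modulus lcm = 765.
    Write x = 76 + 153·t and substitute into x ≡ 4 (mod 5): 153·t ≡ 4 − 76 = -72 (mod 5).
    Reduce coefficients mod 5: 3·t ≡ 3 (mod 5).
    The inverse of 3 mod 5 is 2 (since 3·2 = 6 = 1·5 + 1), so t ≡ 2·3 = 6 ≡ 1 (mod 5).
    Then x = 76 + 153·1 = 229, valid modulo lcm(153, 5) = 765: x ≡ 229 (mod 765).
  Combine with x ≡ 0 (mod 7); new modulus lcm = 5355.
    Write x = 229 + 765·t and substitute into x ≡ 0 (mod 7): 765·t ≡ 0 − 229 = -229 (mod 7).
    Reduce coefficients mod 7: 2·t ≡ 2 (mod 7).
    The inverse of 2 mod 7 is 4 (since 2·4 = 8 = 1·7 + 1), so t ≡ 4·2 = 8 ≡ 1 (mod 7).
    Then x = 229 + 765·1 = 994, valid modulo lcm(765, 7) = 5355: x ≡ 994 (mod 5355).
  Combine with x ≡ 4 (mod 16); new modulus lcm = 85680.
    Write x = 994 + 5355·t and substitute into x ≡ 4 (mod 16): 5355·t ≡ 4 − 994 = -990 (mod 16).
    Reduce coefficients mod 16: 11·t ≡ 2 (mod 16).
    The inverse of 11 mod 16 is 3 (since 11·3 = 33 = 2·16 + 1), so t ≡ 3·2 = 6 ≡ 6 (mod 16).
    Then x = 994 + 5355·6 = 33124, valid modulo lcm(5355, 16) = 85680: x ≡ 33124 (mod 85680).
Verify against each original: 33124 mod 17 = 8, 33124 mod 9 = 4, 33124 mod 5 = 4, 33124 mod 7 = 0, 33124 mod 16 = 4.

x ≡ 33124 (mod 85680).


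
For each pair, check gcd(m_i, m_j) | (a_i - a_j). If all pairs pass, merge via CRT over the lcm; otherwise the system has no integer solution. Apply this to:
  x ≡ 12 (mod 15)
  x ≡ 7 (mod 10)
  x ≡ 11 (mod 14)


Moduli 15, 10, 14 are not pairwise coprime, so CRT works modulo lcm(m_i) when all pairwise compatibility conditions hold.
Pairwise compatibility: gcd(m_i, m_j) must divide a_i - a_j for every pair.
Merge one congruence at a time:
  Start: x ≡ 12 (mod 15).
  Combine with x ≡ 7 (mod 10): gcd(15, 10) = 5; 7 - 12 = -5, which IS divisible by 5, so compatible.
    Write x = 12 + 15·t and substitute into x ≡ 7 (mod 10): 15·t ≡ 7 − 12 = -5 (mod 10).
    Divide the congruence (and modulus) by g = 5: 3·t ≡ -1 (mod 2).
    Reduce coefficients mod 2: 1·t ≡ 1 (mod 2).
    So t ≡ 1 (mod 2).
    Then x = 12 + 15·1 = 27, valid modulo lcm(15, 10) = 30: x ≡ 27 (mod 30).
  Combine with x ≡ 11 (mod 14): gcd(30, 14) = 2; 11 - 27 = -16, which IS divisible by 2, so compatible.
    Write x = 27 + 30·t and substitute into x ≡ 11 (mod 14): 30·t ≡ 11 − 27 = -16 (mod 14).
    Divide the congruence (and modulus) by g = 2: 15·t ≡ -8 (mod 7).
    Reduce coefficients mod 7: 1·t ≡ 6 (mod 7).
    So t ≡ 6 (mod 7).
    Then x = 27 + 30·6 = 207, valid modulo lcm(30, 14) = 210: x ≡ 207 (mod 210).
Verify: 207 mod 15 = 12, 207 mod 10 = 7, 207 mod 14 = 11.

x ≡ 207 (mod 210).


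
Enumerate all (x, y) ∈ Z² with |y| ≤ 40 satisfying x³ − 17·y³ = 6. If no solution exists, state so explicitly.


The equation is x³ - 17y³ = 6. For fixed y, x³ = 17·y³ + 6, so a solution requires the RHS to be a perfect cube.
Strategy: iterate y from -40 to 40, compute RHS = 17·y³ + 6, and check whether it is a (positive or negative) perfect cube.
Check small values of y:
  y = 0: RHS = 6 is not a perfect cube.
  y = 1: RHS = 23 is not a perfect cube.
  y = -1: RHS = -11 is not a perfect cube.
  y = 2: RHS = 142 is not a perfect cube.
  y = -2: RHS = -130 is not a perfect cube.
  y = 3: RHS = 465 is not a perfect cube.
  y = -3: RHS = -453 is not a perfect cube.
Continuing the search up to |y| = 40 finds no solutions either.
No (x, y) in the scanned range satisfies the equation.

No integer solutions with |y| ≤ 40.


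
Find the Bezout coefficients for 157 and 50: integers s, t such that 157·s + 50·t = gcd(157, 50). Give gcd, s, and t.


Euclidean algorithm on (157, 50) — divide until remainder is 0:
  157 = 3 · 50 + 7
  50 = 7 · 7 + 1
  7 = 7 · 1 + 0
gcd(157, 50) = 1.
Track Bezout coefficients alongside the remainders: start with r₀ = 157 = a·1 + b·0 (s = 1, t = 0) and r₁ = 50 = a·0 + b·1 (s = 0, t = 1); each new remainder r_{k+1} = r_{k-1} − q_k·r_k inherits s_{k+1} = s_{k-1} − q_k·s_k, t_{k+1} = t_{k-1} − q_k·t_k, so r_k = a·s_k + b·t_k at every step:
  q = 3: r = 7, s = 1 − 3·0 = 1, t = 0 − 3·1 = -3  (check: 157·1 + 50·(-3) = 7)
  q = 7: r = 1, s = 0 − 7·1 = -7, t = 1 − 7·(-3) = 22  (check: 157·(-7) + 50·22 = 1)
The row with r = 1 (the gcd) gives the Bezout coefficients s = -7, t = 22.
Result: 157 · (-7) + 50 · (22) = 1.

gcd(157, 50) = 1; s = -7, t = 22 (check: 157·(-7) + 50·22 = 1).


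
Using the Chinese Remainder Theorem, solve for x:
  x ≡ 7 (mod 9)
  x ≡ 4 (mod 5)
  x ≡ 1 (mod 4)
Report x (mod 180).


Moduli 9, 5, 4 are pairwise coprime; by CRT there is a unique solution modulo M = 9 · 5 · 4 = 180.
Solve pairwise, accumulating the modulus:
  Start with x ≡ 7 (mod 9).
  Combine with x ≡ 4 (mod 5): since gcd(9, 5) = 1, we get a unique residue mod 45.
    Write x = 7 + 9·t and substitute into x ≡ 4 (mod 5): 9·t ≡ 4 − 7 = -3 (mod 5).
    Reduce coefficients mod 5: 4·t ≡ 2 (mod 5).
    The inverse of 4 mod 5 is 4 (since 4·4 = 16 = 3·5 + 1), so t ≡ 4·2 = 8 ≡ 3 (mod 5).
    Then x = 7 + 9·3 = 34, valid modulo lcm(9, 5) = 45: x ≡ 34 (mod 45).
  Combine with x ≡ 1 (mod 4): since gcd(45, 4) = 1, we get a unique residue mod 180.
    Write x = 34 + 45·t and substitute into x ≡ 1 (mod 4): 45·t ≡ 1 − 34 = -33 (mod 4).
    Reduce coefficients mod 4: 1·t ≡ 3 (mod 4).
    So t ≡ 3 (mod 4).
    Then x = 34 + 45·3 = 169, valid modulo lcm(45, 4) = 180: x ≡ 169 (mod 180).
Verify: 169 mod 9 = 7 ✓, 169 mod 5 = 4 ✓, 169 mod 4 = 1 ✓.

x ≡ 169 (mod 180).


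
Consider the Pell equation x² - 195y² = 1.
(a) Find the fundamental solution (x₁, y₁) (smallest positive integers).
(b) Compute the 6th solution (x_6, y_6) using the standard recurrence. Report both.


Step 1: Find the fundamental solution (x₁, y₁) of x² - 195y² = 1.
  Expand √195 as a continued fraction. a₀ = ⌊√195⌋ = 13; iterate m_{k+1} = d_k·a_k − m_k, d_{k+1} = (195 − m_{k+1}²)/d_k, a_{k+1} = ⌊(a₀ + m_{k+1})/d_{k+1}⌋ (starting m₀ = 0, d₀ = 1), with convergents p_k = a_k·p_{k-1} + p_{k-2}, q_k = a_k·q_{k-1} + q_{k-2} (p₋₁ = 1, q₋₁ = 0):
  k = 0: a₀ = 13; p₀/q₀ = 13/1; p₀² − 195·q₀² = 169 − 195 = -26.
  k = 1: m = 13, d = 26, a = ⌊(13 + 13)/26⌋ = 1; p/q = (1·13 + 1)/(1·1 + 0) = 14/1; p² − 195·q² = 196 − 195 = 1.
  The first convergent with p² − 195·q² = 1 gives the fundamental solution (x₁, y₁) = (14, 1).
Step 2: Apply the recurrence (x_{n+1}, y_{n+1}) = (x₁x_n + 195y₁y_n, x₁y_n + y₁x_n) repeatedly.
  From (x_1, y_1) = (14, 1): x_2 = 14·14 + 195·1·1 = 391; y_2 = 14·1 + 1·14 = 28.
  From (x_2, y_2) = (391, 28): x_3 = 14·391 + 195·1·28 = 10934; y_3 = 14·28 + 1·391 = 783.
  From (x_3, y_3) = (10934, 783): x_4 = 14·10934 + 195·1·783 = 305761; y_4 = 14·783 + 1·10934 = 21896.
  From (x_4, y_4) = (305761, 21896): x_5 = 14·305761 + 195·1·21896 = 8550374; y_5 = 14·21896 + 1·305761 = 612305.
  From (x_5, y_5) = (8550374, 612305): x_6 = 14·8550374 + 195·1·612305 = 239104711; y_6 = 14·612305 + 1·8550374 = 17122644.
Step 3: Verify x_6² - 195·y_6² = 57171062822393521 - 57171062822393520 = 1 (should be 1). ✓

(x_1, y_1) = (14, 1); (x_6, y_6) = (239104711, 17122644).


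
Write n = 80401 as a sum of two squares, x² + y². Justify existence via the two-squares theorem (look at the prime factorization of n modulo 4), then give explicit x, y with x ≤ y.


Step 1: Factor n = 80401 = 37 · 41 · 53.
Step 2: Check the mod-4 condition on each prime factor: 37 ≡ 1 (mod 4), exponent 1; 41 ≡ 1 (mod 4), exponent 1; 53 ≡ 1 (mod 4), exponent 1.
All primes ≡ 3 (mod 4) appear to even exponent (or don't appear), so by the two-squares theorem n IS expressible as a sum of two squares.
Step 3: Build a representation. Here n = 37 · 41 · 53 is a product of primes ≡ 1 (mod 4). Each prime p ≡ 1 (mod 4) is itself a sum of two squares; find a² by testing p − a² for a perfect square:
  37: 37 − 1² = 36 = 6² ⇒ 37 = 1² + 6².
  41: 41 − 1² = 40, 41 − 2² = 37, 41 − 3² = 32, 41 − 4² = 25 = 5² ⇒ 41 = 4² + 5².
  53: 53 − 1² = 52, 53 − 2² = 49 = 7² ⇒ 53 = 2² + 7².
  Combine using the Brahmagupta–Fibonacci identity (a² + b²)(c² + d²) = (ac − bd)² + (ad + bc)² = (ac + bd)² + (ad − bc)²:
  37 · 41 = 1517: from (1² + 6²)(4² + 5²), take (1·4 − 6·5, 1·5 + 6·4) = (4 − 30, 5 + 24) = (-26, 29); dropping signs (only squares matter) gives (26, 29); check 26² + 29² = 676 + 841 = 1517 ✓.
  1517 · 53 = 80401: from (26² + 29²)(2² + 7²), take (26·2 − 29·7, 26·7 + 29·2) = (52 − 203, 182 + 58) = (-151, 240); dropping signs (only squares matter) gives (151, 240); check 151² + 240² = 22801 + 57600 = 80401 ✓.
Step 4: Order so x ≤ y and verify: 151² + 240² = 22801 + 57600 = 80401 = n. ✓

n = 80401 = 151² + 240² (one valid representation with x ≤ y).


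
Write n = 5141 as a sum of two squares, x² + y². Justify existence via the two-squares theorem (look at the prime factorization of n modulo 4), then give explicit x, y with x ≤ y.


Step 1: Factor n = 5141 = 53 · 97.
Step 2: Check the mod-4 condition on each prime factor: 53 ≡ 1 (mod 4), exponent 1; 97 ≡ 1 (mod 4), exponent 1.
All primes ≡ 3 (mod 4) appear to even exponent (or don't appear), so by the two-squares theorem n IS expressible as a sum of two squares.
Step 3: Build a representation. Here n = 53 · 97 is a product of primes ≡ 1 (mod 4). Each prime p ≡ 1 (mod 4) is itself a sum of two squares; find a² by testing p − a² for a perfect square:
  53: 53 − 1² = 52, 53 − 2² = 49 = 7² ⇒ 53 = 2² + 7².
  97: 97 − 1² = 96, 97 − 2² = 93, 97 − 3² = 88, 97 − 4² = 81 = 9² ⇒ 97 = 4² + 9².
  Combine using the Brahmagupta–Fibonacci identity (a² + b²)(c² + d²) = (ac − bd)² + (ad + bc)² = (ac + bd)² + (ad − bc)²:
  53 · 97 = 5141: from (2² + 7²)(4² + 9²), take (2·4 − 7·9, 2·9 + 7·4) = (8 − 63, 18 + 28) = (-55, 46); dropping signs (only squares matter) gives (55, 46); check 55² + 46² = 3025 + 2116 = 5141 ✓.
Step 4: Order so x ≤ y and verify: 46² + 55² = 2116 + 3025 = 5141 = n. ✓

n = 5141 = 46² + 55² (one valid representation with x ≤ y).


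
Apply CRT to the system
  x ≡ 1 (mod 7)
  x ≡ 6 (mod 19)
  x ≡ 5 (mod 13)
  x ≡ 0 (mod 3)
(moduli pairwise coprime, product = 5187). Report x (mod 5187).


Product of moduli M = 7 · 19 · 13 · 3 = 5187.
Merge one congruence at a time:
  Start: x ≡ 1 (mod 7).
  Combine with x ≡ 6 (mod 19); new modulus lcm = 133.
    Write x = 1 + 7·t and substitute into x ≡ 6 (mod 19): 7·t ≡ 6 − 1 = 5 (mod 19).
    The inverse of 7 mod 19 is 11 (since 7·11 = 77 = 4·19 + 1), so t ≡ 11·5 = 55 ≡ 17 (mod 19).
    Then x = 1 + 7·17 = 120, valid modulo lcm(7, 19) = 133: x ≡ 120 (mod 133).
  Combine with x ≡ 5 (mod 13); new modulus lcm = 1729.
    Write x = 120 + 133·t and substitute into x ≡ 5 (mod 13): 133·t ≡ 5 − 120 = -115 (mod 13).
    Reduce coefficients mod 13: 3·t ≡ 2 (mod 13).
    The inverse of 3 mod 13 is 9 (since 3·9 = 27 = 2·13 + 1), so t ≡ 9·2 = 18 ≡ 5 (mod 13).
    Then x = 120 + 133·5 = 785, valid modulo lcm(133, 13) = 1729: x ≡ 785 (mod 1729).
  Combine with x ≡ 0 (mod 3); new modulus lcm = 5187.
    Write x = 785 + 1729·t and substitute into x ≡ 0 (mod 3): 1729·t ≡ 0 − 785 = -785 (mod 3).
    Reduce coefficients mod 3: 1·t ≡ 1 (mod 3).
    So t ≡ 1 (mod 3).
    Then x = 785 + 1729·1 = 2514, valid modulo lcm(1729, 3) = 5187: x ≡ 2514 (mod 5187).
Verify against each original: 2514 mod 7 = 1, 2514 mod 19 = 6, 2514 mod 13 = 5, 2514 mod 3 = 0.

x ≡ 2514 (mod 5187).


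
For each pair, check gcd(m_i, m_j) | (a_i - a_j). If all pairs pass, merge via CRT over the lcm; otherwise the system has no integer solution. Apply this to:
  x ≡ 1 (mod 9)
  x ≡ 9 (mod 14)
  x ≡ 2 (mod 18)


Moduli 9, 14, 18 are not pairwise coprime, so CRT works modulo lcm(m_i) when all pairwise compatibility conditions hold.
Pairwise compatibility: gcd(m_i, m_j) must divide a_i - a_j for every pair.
Merge one congruence at a time:
  Start: x ≡ 1 (mod 9).
  Combine with x ≡ 9 (mod 14): gcd(9, 14) = 1; 9 - 1 = 8, which IS divisible by 1, so compatible.
    Write x = 1 + 9·t and substitute into x ≡ 9 (mod 14): 9·t ≡ 9 − 1 = 8 (mod 14).
    The inverse of 9 mod 14 is 11 (since 9·11 = 99 = 7·14 + 1), so t ≡ 11·8 = 88 ≡ 4 (mod 14).
    Then x = 1 + 9·4 = 37, valid modulo lcm(9, 14) = 126: x ≡ 37 (mod 126).
  Combine with x ≡ 2 (mod 18): gcd(126, 18) = 18, and 2 - 37 = -35 is NOT divisible by 18.
    ⇒ system is inconsistent (no integer solution).

No solution (the system is inconsistent).


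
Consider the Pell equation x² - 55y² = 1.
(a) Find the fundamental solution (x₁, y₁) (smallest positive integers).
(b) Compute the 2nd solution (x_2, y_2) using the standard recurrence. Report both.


Step 1: Find the fundamental solution (x₁, y₁) of x² - 55y² = 1.
  Expand √55 as a continued fraction. a₀ = ⌊√55⌋ = 7; iterate m_{k+1} = d_k·a_k − m_k, d_{k+1} = (55 − m_{k+1}²)/d_k, a_{k+1} = ⌊(a₀ + m_{k+1})/d_{k+1}⌋ (starting m₀ = 0, d₀ = 1), with convergents p_k = a_k·p_{k-1} + p_{k-2}, q_k = a_k·q_{k-1} + q_{k-2} (p₋₁ = 1, q₋₁ = 0):
  k = 0: a₀ = 7; p₀/q₀ = 7/1; p₀² − 55·q₀² = 49 − 55 = -6.
  k = 1: m = 7, d = 6, a = ⌊(7 + 7)/6⌋ = 2; p/q = (2·7 + 1)/(2·1 + 0) = 15/2; p² − 55·q² = 225 − 220 = 5.
  k = 2: m = 5, d = 5, a = ⌊(7 + 5)/5⌋ = 2; p/q = (2·15 + 7)/(2·2 + 1) = 37/5; p² − 55·q² = 1369 − 1375 = -6.
  k = 3: m = 5, d = 6, a = ⌊(7 + 5)/6⌋ = 2; p/q = (2·37 + 15)/(2·5 + 2) = 89/12; p² − 55·q² = 7921 − 7920 = 1.
  The first convergent with p² − 55·q² = 1 gives the fundamental solution (x₁, y₁) = (89, 12).
Step 2: Apply the recurrence (x_{n+1}, y_{n+1}) = (x₁x_n + 55y₁y_n, x₁y_n + y₁x_n) repeatedly.
  From (x_1, y_1) = (89, 12): x_2 = 89·89 + 55·12·12 = 15841; y_2 = 89·12 + 12·89 = 2136.
Step 3: Verify x_2² - 55·y_2² = 250937281 - 250937280 = 1 (should be 1). ✓

(x_1, y_1) = (89, 12); (x_2, y_2) = (15841, 2136).


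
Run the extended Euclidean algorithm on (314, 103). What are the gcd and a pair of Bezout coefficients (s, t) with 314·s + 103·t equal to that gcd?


Euclidean algorithm on (314, 103) — divide until remainder is 0:
  314 = 3 · 103 + 5
  103 = 20 · 5 + 3
  5 = 1 · 3 + 2
  3 = 1 · 2 + 1
  2 = 2 · 1 + 0
gcd(314, 103) = 1.
Track Bezout coefficients alongside the remainders: start with r₀ = 314 = a·1 + b·0 (s = 1, t = 0) and r₁ = 103 = a·0 + b·1 (s = 0, t = 1); each new remainder r_{k+1} = r_{k-1} − q_k·r_k inherits s_{k+1} = s_{k-1} − q_k·s_k, t_{k+1} = t_{k-1} − q_k·t_k, so r_k = a·s_k + b·t_k at every step:
  q = 3: r = 5, s = 1 − 3·0 = 1, t = 0 − 3·1 = -3  (check: 314·1 + 103·(-3) = 5)
  q = 20: r = 3, s = 0 − 20·1 = -20, t = 1 − 20·(-3) = 61  (check: 314·(-20) + 103·61 = 3)
  q = 1: r = 2, s = 1 − 1·(-20) = 21, t = -3 − 1·61 = -64  (check: 314·21 + 103·(-64) = 2)
  q = 1: r = 1, s = -20 − 1·21 = -41, t = 61 − 1·(-64) = 125  (check: 314·(-41) + 103·125 = 1)
The row with r = 1 (the gcd) gives the Bezout coefficients s = -41, t = 125.
Result: 314 · (-41) + 103 · (125) = 1.

gcd(314, 103) = 1; s = -41, t = 125 (check: 314·(-41) + 103·125 = 1).


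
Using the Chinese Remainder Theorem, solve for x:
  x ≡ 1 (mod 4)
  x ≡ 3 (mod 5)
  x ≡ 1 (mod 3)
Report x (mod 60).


Moduli 4, 5, 3 are pairwise coprime; by CRT there is a unique solution modulo M = 4 · 5 · 3 = 60.
Solve pairwise, accumulating the modulus:
  Start with x ≡ 1 (mod 4).
  Combine with x ≡ 3 (mod 5): since gcd(4, 5) = 1, we get a unique residue mod 20.
    Write x = 1 + 4·t and substitute into x ≡ 3 (mod 5): 4·t ≡ 3 − 1 = 2 (mod 5).
    The inverse of 4 mod 5 is 4 (since 4·4 = 16 = 3·5 + 1), so t ≡ 4·2 = 8 ≡ 3 (mod 5).
    Then x = 1 + 4·3 = 13, valid modulo lcm(4, 5) = 20: x ≡ 13 (mod 20).
  Combine with x ≡ 1 (mod 3): since gcd(20, 3) = 1, we get a unique residue mod 60.
    Write x = 13 + 20·t and substitute into x ≡ 1 (mod 3): 20·t ≡ 1 − 13 = -12 (mod 3).
    Reduce coefficients mod 3: 2·t ≡ 0 (mod 3).
    The inverse of 2 mod 3 is 2 (since 2·2 = 4 = 1·3 + 1), so t ≡ 2·0 = 0 ≡ 0 (mod 3).
    Then x = 13 + 20·0 = 13, valid modulo lcm(20, 3) = 60: x ≡ 13 (mod 60).
Verify: 13 mod 4 = 1 ✓, 13 mod 5 = 3 ✓, 13 mod 3 = 1 ✓.

x ≡ 13 (mod 60).


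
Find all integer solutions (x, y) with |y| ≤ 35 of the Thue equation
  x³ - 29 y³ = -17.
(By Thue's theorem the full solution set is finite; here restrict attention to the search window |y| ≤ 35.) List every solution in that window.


The equation is x³ - 29y³ = -17. For fixed y, x³ = 29·y³ − 17, so a solution requires the RHS to be a perfect cube.
Strategy: iterate y from -35 to 35, compute RHS = 29·y³ − 17, and check whether it is a (positive or negative) perfect cube.
Check small values of y:
  y = 0: RHS = -17 is not a perfect cube.
  y = 1: RHS = 12 is not a perfect cube.
  y = -1: RHS = -46 is not a perfect cube.
  y = 2: RHS = 215 is not a perfect cube.
  y = -2: RHS = -249 is not a perfect cube.
  y = 3: RHS = 766 is not a perfect cube.
  y = -3: RHS = -800 is not a perfect cube.
Continuing the search up to |y| = 35 finds no solutions either.
No (x, y) in the scanned range satisfies the equation.

No integer solutions with |y| ≤ 35.


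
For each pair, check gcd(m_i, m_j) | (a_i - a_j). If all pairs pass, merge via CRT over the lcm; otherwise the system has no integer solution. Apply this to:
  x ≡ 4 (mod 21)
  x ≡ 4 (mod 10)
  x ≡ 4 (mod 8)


Moduli 21, 10, 8 are not pairwise coprime, so CRT works modulo lcm(m_i) when all pairwise compatibility conditions hold.
Pairwise compatibility: gcd(m_i, m_j) must divide a_i - a_j for every pair.
Merge one congruence at a time:
  Start: x ≡ 4 (mod 21).
  Combine with x ≡ 4 (mod 10): gcd(21, 10) = 1; 4 - 4 = 0, which IS divisible by 1, so compatible.
    Write x = 4 + 21·t and substitute into x ≡ 4 (mod 10): 21·t ≡ 4 − 4 = 0 (mod 10).
    Reduce coefficients mod 10: 1·t ≡ 0 (mod 10).
    So t ≡ 0 (mod 10).
    Then x = 4 + 21·0 = 4, valid modulo lcm(21, 10) = 210: x ≡ 4 (mod 210).
  Combine with x ≡ 4 (mod 8): gcd(210, 8) = 2; 4 - 4 = 0, which IS divisible by 2, so compatible.
    Write x = 4 + 210·t and substitute into x ≡ 4 (mod 8): 210·t ≡ 4 − 4 = 0 (mod 8).
    Divide the congruence (and modulus) by g = 2: 105·t ≡ 0 (mod 4).
    Reduce coefficients mod 4: 1·t ≡ 0 (mod 4).
    So t ≡ 0 (mod 4).
    Then x = 4 + 210·0 = 4, valid modulo lcm(210, 8) = 840: x ≡ 4 (mod 840).
Verify: 4 mod 21 = 4, 4 mod 10 = 4, 4 mod 8 = 4.

x ≡ 4 (mod 840).


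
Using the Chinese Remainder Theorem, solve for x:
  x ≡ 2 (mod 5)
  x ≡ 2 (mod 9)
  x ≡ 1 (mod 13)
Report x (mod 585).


Moduli 5, 9, 13 are pairwise coprime; by CRT there is a unique solution modulo M = 5 · 9 · 13 = 585.
Solve pairwise, accumulating the modulus:
  Start with x ≡ 2 (mod 5).
  Combine with x ≡ 2 (mod 9): since gcd(5, 9) = 1, we get a unique residue mod 45.
    Write x = 2 + 5·t and substitute into x ≡ 2 (mod 9): 5·t ≡ 2 − 2 = 0 (mod 9).
    The inverse of 5 mod 9 is 2 (since 5·2 = 10 = 1·9 + 1), so t ≡ 2·0 = 0 ≡ 0 (mod 9).
    Then x = 2 + 5·0 = 2, valid modulo lcm(5, 9) = 45: x ≡ 2 (mod 45).
  Combine with x ≡ 1 (mod 13): since gcd(45, 13) = 1, we get a unique residue mod 585.
    Write x = 2 + 45·t and substitute into x ≡ 1 (mod 13): 45·t ≡ 1 − 2 = -1 (mod 13).
    Reduce coefficients mod 13: 6·t ≡ 12 (mod 13).
    The inverse of 6 mod 13 is 11 (since 6·11 = 66 = 5·13 + 1), so t ≡ 11·12 = 132 ≡ 2 (mod 13).
    Then x = 2 + 45·2 = 92, valid modulo lcm(45, 13) = 585: x ≡ 92 (mod 585).
Verify: 92 mod 5 = 2 ✓, 92 mod 9 = 2 ✓, 92 mod 13 = 1 ✓.

x ≡ 92 (mod 585).


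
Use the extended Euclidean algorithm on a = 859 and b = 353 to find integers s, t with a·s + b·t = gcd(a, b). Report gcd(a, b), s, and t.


Euclidean algorithm on (859, 353) — divide until remainder is 0:
  859 = 2 · 353 + 153
  353 = 2 · 153 + 47
  153 = 3 · 47 + 12
  47 = 3 · 12 + 11
  12 = 1 · 11 + 1
  11 = 11 · 1 + 0
gcd(859, 353) = 1.
Track Bezout coefficients alongside the remainders: start with r₀ = 859 = a·1 + b·0 (s = 1, t = 0) and r₁ = 353 = a·0 + b·1 (s = 0, t = 1); each new remainder r_{k+1} = r_{k-1} − q_k·r_k inherits s_{k+1} = s_{k-1} − q_k·s_k, t_{k+1} = t_{k-1} − q_k·t_k, so r_k = a·s_k + b·t_k at every step:
  q = 2: r = 153, s = 1 − 2·0 = 1, t = 0 − 2·1 = -2  (check: 859·1 + 353·(-2) = 153)
  q = 2: r = 47, s = 0 − 2·1 = -2, t = 1 − 2·(-2) = 5  (check: 859·(-2) + 353·5 = 47)
  q = 3: r = 12, s = 1 − 3·(-2) = 7, t = -2 − 3·5 = -17  (check: 859·7 + 353·(-17) = 12)
  q = 3: r = 11, s = -2 − 3·7 = -23, t = 5 − 3·(-17) = 56  (check: 859·(-23) + 353·56 = 11)
  q = 1: r = 1, s = 7 − 1·(-23) = 30, t = -17 − 1·56 = -73  (check: 859·30 + 353·(-73) = 1)
The row with r = 1 (the gcd) gives the Bezout coefficients s = 30, t = -73.
Result: 859 · (30) + 353 · (-73) = 1.

gcd(859, 353) = 1; s = 30, t = -73 (check: 859·30 + 353·(-73) = 1).


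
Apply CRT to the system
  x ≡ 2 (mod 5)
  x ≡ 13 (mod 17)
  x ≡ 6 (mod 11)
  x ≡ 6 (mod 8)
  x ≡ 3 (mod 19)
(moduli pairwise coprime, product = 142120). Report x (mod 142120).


Product of moduli M = 5 · 17 · 11 · 8 · 19 = 142120.
Merge one congruence at a time:
  Start: x ≡ 2 (mod 5).
  Combine with x ≡ 13 (mod 17); new modulus lcm = 85.
    Write x = 2 + 5·t and substitute into x ≡ 13 (mod 17): 5·t ≡ 13 − 2 = 11 (mod 17).
    The inverse of 5 mod 17 is 7 (since 5·7 = 35 = 2·17 + 1), so t ≡ 7·11 = 77 ≡ 9 (mod 17).
    Then x = 2 + 5·9 = 47, valid modulo lcm(5, 17) = 85: x ≡ 47 (mod 85).
  Combine with x ≡ 6 (mod 11); new modulus lcm = 935.
    Write x = 47 + 85·t and substitute into x ≡ 6 (mod 11): 85·t ≡ 6 − 47 = -41 (mod 11).
    Reduce coefficients mod 11: 8·t ≡ 3 (mod 11).
    The inverse of 8 mod 11 is 7 (since 8·7 = 56 = 5·11 + 1), so t ≡ 7·3 = 21 ≡ 10 (mod 11).
    Then x = 47 + 85·10 = 897, valid modulo lcm(85, 11) = 935: x ≡ 897 (mod 935).
  Combine with x ≡ 6 (mod 8); new modulus lcm = 7480.
    Write x = 897 + 935·t and substitute into x ≡ 6 (mod 8): 935·t ≡ 6 − 897 = -891 (mod 8).
    Reduce coefficients mod 8: 7·t ≡ 5 (mod 8).
    The inverse of 7 mod 8 is 7 (since 7·7 = 49 = 6·8 + 1), so t ≡ 7·5 = 35 ≡ 3 (mod 8).
    Then x = 897 + 935·3 = 3702, valid modulo lcm(935, 8) = 7480: x ≡ 3702 (mod 7480).
  Combine with x ≡ 3 (mod 19); new modulus lcm = 142120.
    Write x = 3702 + 7480·t and substitute into x ≡ 3 (mod 19): 7480·t ≡ 3 − 3702 = -3699 (mod 19).
    Reduce coefficients mod 19: 13·t ≡ 6 (mod 19).
    The inverse of 13 mod 19 is 3 (since 13·3 = 39 = 2·19 + 1), so t ≡ 3·6 = 18 ≡ 18 (mod 19).
    Then x = 3702 + 7480·18 = 138342, valid modulo lcm(7480, 19) = 142120: x ≡ 138342 (mod 142120).
Verify against each original: 138342 mod 5 = 2, 138342 mod 17 = 13, 138342 mod 11 = 6, 138342 mod 8 = 6, 138342 mod 19 = 3.

x ≡ 138342 (mod 142120).


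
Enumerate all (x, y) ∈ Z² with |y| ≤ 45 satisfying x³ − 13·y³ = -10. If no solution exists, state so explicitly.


The equation is x³ - 13y³ = -10. For fixed y, x³ = 13·y³ − 10, so a solution requires the RHS to be a perfect cube.
Strategy: iterate y from -45 to 45, compute RHS = 13·y³ − 10, and check whether it is a (positive or negative) perfect cube.
Check small values of y:
  y = 0: RHS = -10 is not a perfect cube.
  y = 1: RHS = 3 is not a perfect cube.
  y = -1: RHS = -23 is not a perfect cube.
  y = 2: RHS = 94 is not a perfect cube.
  y = -2: RHS = -114 is not a perfect cube.
  y = 3: RHS = 341 is not a perfect cube.
  y = -3: RHS = -361 is not a perfect cube.
Continuing the search up to |y| = 45 finds no solutions either.
No (x, y) in the scanned range satisfies the equation.

No integer solutions with |y| ≤ 45.


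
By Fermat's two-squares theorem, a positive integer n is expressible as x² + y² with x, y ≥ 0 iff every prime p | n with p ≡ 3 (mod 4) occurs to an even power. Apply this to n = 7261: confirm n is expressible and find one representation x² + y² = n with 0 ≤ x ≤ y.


Step 1: Factor n = 7261 = 53 · 137.
Step 2: Check the mod-4 condition on each prime factor: 53 ≡ 1 (mod 4), exponent 1; 137 ≡ 1 (mod 4), exponent 1.
All primes ≡ 3 (mod 4) appear to even exponent (or don't appear), so by the two-squares theorem n IS expressible as a sum of two squares.
Step 3: Build a representation. Here n = 53 · 137 is a product of primes ≡ 1 (mod 4). Each prime p ≡ 1 (mod 4) is itself a sum of two squares; find a² by testing p − a² for a perfect square:
  53: 53 − 1² = 52, 53 − 2² = 49 = 7² ⇒ 53 = 2² + 7².
  137: 137 − 1² = 136, 137 − 2² = 133, 137 − 3² = 128, 137 − 4² = 121 = 11² ⇒ 137 = 4² + 11².
  Combine using the Brahmagupta–Fibonacci identity (a² + b²)(c² + d²) = (ac − bd)² + (ad + bc)² = (ac + bd)² + (ad − bc)²:
  53 · 137 = 7261: from (2² + 7²)(4² + 11²), take (2·4 − 7·11, 2·11 + 7·4) = (8 − 77, 22 + 28) = (-69, 50); dropping signs (only squares matter) gives (69, 50); check 69² + 50² = 4761 + 2500 = 7261 ✓.
Step 4: Order so x ≤ y and verify: 50² + 69² = 2500 + 4761 = 7261 = n. ✓

n = 7261 = 50² + 69² (one valid representation with x ≤ y).


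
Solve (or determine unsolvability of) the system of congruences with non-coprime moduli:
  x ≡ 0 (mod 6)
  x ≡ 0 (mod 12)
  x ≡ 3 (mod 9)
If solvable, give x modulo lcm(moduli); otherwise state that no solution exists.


Moduli 6, 12, 9 are not pairwise coprime, so CRT works modulo lcm(m_i) when all pairwise compatibility conditions hold.
Pairwise compatibility: gcd(m_i, m_j) must divide a_i - a_j for every pair.
Merge one congruence at a time:
  Start: x ≡ 0 (mod 6).
  Combine with x ≡ 0 (mod 12): gcd(6, 12) = 6; 0 - 0 = 0, which IS divisible by 6, so compatible.
    Write x = 0 + 6·t and substitute into x ≡ 0 (mod 12): 6·t ≡ 0 − 0 = 0 (mod 12).
    Divide the congruence (and modulus) by g = 6: 1·t ≡ 0 (mod 2).
    So t ≡ 0 (mod 2).
    Then x = 0 + 6·0 = 0, valid modulo lcm(6, 12) = 12: x ≡ 0 (mod 12).
  Combine with x ≡ 3 (mod 9): gcd(12, 9) = 3; 3 - 0 = 3, which IS divisible by 3, so compatible.
    Write x = 0 + 12·t and substitute into x ≡ 3 (mod 9): 12·t ≡ 3 − 0 = 3 (mod 9).
    Divide the congruence (and modulus) by g = 3: 4·t ≡ 1 (mod 3).
    Reduce coefficients mod 3: 1·t ≡ 1 (mod 3).
    So t ≡ 1 (mod 3).
    Then x = 0 + 12·1 = 12, valid modulo lcm(12, 9) = 36: x ≡ 12 (mod 36).
Verify: 12 mod 6 = 0, 12 mod 12 = 0, 12 mod 9 = 3.

x ≡ 12 (mod 36).


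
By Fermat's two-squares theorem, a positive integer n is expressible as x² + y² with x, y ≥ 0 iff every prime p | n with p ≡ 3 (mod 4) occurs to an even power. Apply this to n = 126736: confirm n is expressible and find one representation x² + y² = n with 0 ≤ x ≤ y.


Step 1: Factor n = 126736 = 2^4 · 89^2.
Step 2: Check the mod-4 condition on each prime factor: 2 = 2 (special); 89 ≡ 1 (mod 4), exponent 2.
All primes ≡ 3 (mod 4) appear to even exponent (or don't appear), so by the two-squares theorem n IS expressible as a sum of two squares.
Step 3: Build a representation. Group n = k² · m with k = 4 and m = 89 · 89 = 7921 (a product of primes ≡ 1 (mod 4)); a representation of m scales to one of n via (k·x)² + (k·y)² = k²(x² + y²). Each prime p ≡ 1 (mod 4) is itself a sum of two squares; find a² by testing p − a² for a perfect square:
  89: 89 − 1² = 88, 89 − 2² = 85, 89 − 3² = 80, 89 − 4² = 73, 89 − 5² = 64 = 8² ⇒ 89 = 5² + 8².
  Combine using the Brahmagupta–Fibonacci identity (a² + b²)(c² + d²) = (ac − bd)² + (ad + bc)² = (ac + bd)² + (ad − bc)²:
  89 · 89 = 7921: from (5² + 8²)(5² + 8²), take (5·5 − 8·8, 5·8 + 8·5) = (25 − 64, 40 + 40) = (-39, 80); dropping signs (only squares matter) gives (39, 80); check 39² + 80² = 1521 + 6400 = 7921 ✓.
  Scale by k = 4: (4·39, 4·80) = (156, 320).
Step 4: Order so x ≤ y and verify: 156² + 320² = 24336 + 102400 = 126736 = n. ✓

n = 126736 = 156² + 320² (one valid representation with x ≤ y).


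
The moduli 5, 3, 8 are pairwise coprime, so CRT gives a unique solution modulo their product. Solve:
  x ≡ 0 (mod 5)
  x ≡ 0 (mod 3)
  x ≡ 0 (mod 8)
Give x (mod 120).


Moduli 5, 3, 8 are pairwise coprime; by CRT there is a unique solution modulo M = 5 · 3 · 8 = 120.
Solve pairwise, accumulating the modulus:
  Start with x ≡ 0 (mod 5).
  Combine with x ≡ 0 (mod 3): since gcd(5, 3) = 1, we get a unique residue mod 15.
    Write x = 0 + 5·t and substitute into x ≡ 0 (mod 3): 5·t ≡ 0 − 0 = 0 (mod 3).
    Reduce coefficients mod 3: 2·t ≡ 0 (mod 3).
    The inverse of 2 mod 3 is 2 (since 2·2 = 4 = 1·3 + 1), so t ≡ 2·0 = 0 ≡ 0 (mod 3).
    Then x = 0 + 5·0 = 0, valid modulo lcm(5, 3) = 15: x ≡ 0 (mod 15).
  Combine with x ≡ 0 (mod 8): since gcd(15, 8) = 1, we get a unique residue mod 120.
    Write x = 0 + 15·t and substitute into x ≡ 0 (mod 8): 15·t ≡ 0 − 0 = 0 (mod 8).
    Reduce coefficients mod 8: 7·t ≡ 0 (mod 8).
    The inverse of 7 mod 8 is 7 (since 7·7 = 49 = 6·8 + 1), so t ≡ 7·0 = 0 ≡ 0 (mod 8).
    Then x = 0 + 15·0 = 0, valid modulo lcm(15, 8) = 120: x ≡ 0 (mod 120).
Verify: 0 mod 5 = 0 ✓, 0 mod 3 = 0 ✓, 0 mod 8 = 0 ✓.

x ≡ 0 (mod 120).


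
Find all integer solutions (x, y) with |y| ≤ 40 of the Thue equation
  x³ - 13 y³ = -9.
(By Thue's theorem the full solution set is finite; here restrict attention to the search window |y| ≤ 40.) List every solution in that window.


The equation is x³ - 13y³ = -9. For fixed y, x³ = 13·y³ − 9, so a solution requires the RHS to be a perfect cube.
Strategy: iterate y from -40 to 40, compute RHS = 13·y³ − 9, and check whether it is a (positive or negative) perfect cube.
Check small values of y:
  y = 0: RHS = -9 is not a perfect cube.
  y = 1: RHS = 4 is not a perfect cube.
  y = -1: RHS = -22 is not a perfect cube.
  y = 2: RHS = 95 is not a perfect cube.
  y = -2: RHS = -113 is not a perfect cube.
  y = 3: RHS = 342 is not a perfect cube.
  y = -3: RHS = -360 is not a perfect cube.
Continuing the search up to |y| = 40 finds no solutions either.
No (x, y) in the scanned range satisfies the equation.

No integer solutions with |y| ≤ 40.


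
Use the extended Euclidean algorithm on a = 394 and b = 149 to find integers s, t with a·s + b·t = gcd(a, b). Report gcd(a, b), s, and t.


Euclidean algorithm on (394, 149) — divide until remainder is 0:
  394 = 2 · 149 + 96
  149 = 1 · 96 + 53
  96 = 1 · 53 + 43
  53 = 1 · 43 + 10
  43 = 4 · 10 + 3
  10 = 3 · 3 + 1
  3 = 3 · 1 + 0
gcd(394, 149) = 1.
Track Bezout coefficients alongside the remainders: start with r₀ = 394 = a·1 + b·0 (s = 1, t = 0) and r₁ = 149 = a·0 + b·1 (s = 0, t = 1); each new remainder r_{k+1} = r_{k-1} − q_k·r_k inherits s_{k+1} = s_{k-1} − q_k·s_k, t_{k+1} = t_{k-1} − q_k·t_k, so r_k = a·s_k + b·t_k at every step:
  q = 2: r = 96, s = 1 − 2·0 = 1, t = 0 − 2·1 = -2  (check: 394·1 + 149·(-2) = 96)
  q = 1: r = 53, s = 0 − 1·1 = -1, t = 1 − 1·(-2) = 3  (check: 394·(-1) + 149·3 = 53)
  q = 1: r = 43, s = 1 − 1·(-1) = 2, t = -2 − 1·3 = -5  (check: 394·2 + 149·(-5) = 43)
  q = 1: r = 10, s = -1 − 1·2 = -3, t = 3 − 1·(-5) = 8  (check: 394·(-3) + 149·8 = 10)
  q = 4: r = 3, s = 2 − 4·(-3) = 14, t = -5 − 4·8 = -37  (check: 394·14 + 149·(-37) = 3)
  q = 3: r = 1, s = -3 − 3·14 = -45, t = 8 − 3·(-37) = 119  (check: 394·(-45) + 149·119 = 1)
The row with r = 1 (the gcd) gives the Bezout coefficients s = -45, t = 119.
Result: 394 · (-45) + 149 · (119) = 1.

gcd(394, 149) = 1; s = -45, t = 119 (check: 394·(-45) + 149·119 = 1).
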